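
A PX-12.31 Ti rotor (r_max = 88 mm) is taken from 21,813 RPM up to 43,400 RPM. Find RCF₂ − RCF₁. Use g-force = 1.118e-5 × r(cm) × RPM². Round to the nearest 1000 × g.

r = 88 mm = 8.8 cm
RCF₁ = 1.118 × 10⁻⁵ × 8.8 × (21813)² = 1.118 × 10⁻⁵ × 8.8 × 475,806,969 ≈ 46,811.8 × g
RCF₂ = 1.118 × 10⁻⁵ × 8.8 × (43400)² = 1.118 × 10⁻⁵ × 8.8 × 1,883,560,000 ≈ 185,312.2 × g
Increase = 185,312.2 − 46,811.8 = 138,500.4

≈ 139000 × g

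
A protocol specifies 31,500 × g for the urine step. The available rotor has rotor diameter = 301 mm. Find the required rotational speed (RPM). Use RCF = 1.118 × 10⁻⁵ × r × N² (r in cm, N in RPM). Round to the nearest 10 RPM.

13680 RPM

r = 301 mm / 2 = 150.5 mm = 15.05 cm
31,500 = 1.118 × 10⁻⁵ × 15.05 × N²
N² = 31,500 / (16.8259 × 10⁻⁵) = 187,211,382
N ≈ √187,211,382 ≈ 13,682.5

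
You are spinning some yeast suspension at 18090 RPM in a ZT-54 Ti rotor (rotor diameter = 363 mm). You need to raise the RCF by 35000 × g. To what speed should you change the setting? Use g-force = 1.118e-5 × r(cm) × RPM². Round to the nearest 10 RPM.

r = 363 mm / 2 = 181.5 mm = 18.15 cm
Current RCF = 1.118 × 10⁻⁵ × 18.15 × (18090)² = 1.118 × 10⁻⁵ × 18.15 × 327,248,100 ≈ 66,404.2 × g
Target RCF = 66,404.2 + 35,000 = 101,404.2 × g
N² = 101,404.2 / (20.2917 × 10⁻⁵) = 499,732,403
N ≈ √499,732,403 ≈ 22,354.7

N₂ ≈ 22350 RPM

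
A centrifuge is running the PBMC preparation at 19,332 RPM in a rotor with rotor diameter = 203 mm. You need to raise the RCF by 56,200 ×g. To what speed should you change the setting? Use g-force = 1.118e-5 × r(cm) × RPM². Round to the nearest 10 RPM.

r = 203 mm / 2 = 101.5 mm = 10.15 cm
Current RCF = 1.118 × 10⁻⁵ × 10.15 × (19332)² = 1.118 × 10⁻⁵ × 10.15 × 373,726,224 ≈ 42,409.3 × g
Target RCF = 42,409.3 + 56,200 = 98,609.3 × g
N² = 98,609.3 / (11.3477 × 10⁻⁵) = 868,980,498
N ≈ √868,980,498 ≈ 29,478.5

≈ 29480 RPM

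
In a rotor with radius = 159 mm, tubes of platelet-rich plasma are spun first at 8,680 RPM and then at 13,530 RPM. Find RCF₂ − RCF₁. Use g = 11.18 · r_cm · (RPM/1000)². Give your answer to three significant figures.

r = 159 mm = 15.9 cm
RCF₁ = 11.18 × 15.9 × (8.68)² = 11.18 × 15.9 × 75.3424 ≈ 13,393 × g
RCF₂ = 11.18 × 15.9 × (13.53)² = 11.18 × 15.9 × 183.0609 ≈ 32,541.3 × g
Increase = 32,541.3 − 13,393 = 19,148.3

19100 ×g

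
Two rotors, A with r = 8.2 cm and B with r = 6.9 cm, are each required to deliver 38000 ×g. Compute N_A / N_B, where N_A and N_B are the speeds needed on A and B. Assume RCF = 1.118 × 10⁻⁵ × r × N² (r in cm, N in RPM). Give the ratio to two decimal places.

0.92

At fixed RCF, N ∝ 1/√r, so N_A/N_B = √(r_B/r_A) = √(6.9/8.2) = √0.841463 = 0.9173.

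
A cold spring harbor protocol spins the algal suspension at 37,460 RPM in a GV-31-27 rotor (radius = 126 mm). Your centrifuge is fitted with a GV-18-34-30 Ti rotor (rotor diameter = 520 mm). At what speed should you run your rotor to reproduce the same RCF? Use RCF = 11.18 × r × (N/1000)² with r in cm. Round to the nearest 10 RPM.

≈ 26080 RPM

Original rotor: r = 126 mm = 12.6 cm
RCF = 11.18 × r × (N/1000)²
RCF_original = 11.18 × 12.6 × (37.46)² = 11.18 × 12.6 × 1,403.2516 ≈ 197,673.2 × g
Your rotor: r = 520 mm / 2 = 260 mm = 26 cm
197,673.2 = 11.18 × 26 × (N/1000)²
(N/1000)² = 197,673.2 / 290.68 = 680.0372
N = 1000 × √680.0372 ≈ 26,077.5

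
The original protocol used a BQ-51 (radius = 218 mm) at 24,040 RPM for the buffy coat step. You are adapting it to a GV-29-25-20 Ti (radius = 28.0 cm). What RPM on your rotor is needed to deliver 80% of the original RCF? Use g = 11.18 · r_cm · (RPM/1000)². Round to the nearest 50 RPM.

Original rotor: r = 218 mm = 21.8 cm
RCF_original = 11.18 × 21.8 × (24.04)² = 11.18 × 21.8 × 577.9216 ≈ 140,853.4 × g
Target RCF = 0.8 × 140,853.4 ≈ 112,682.7 × g
112,682.7 = 11.18 × 28 × (N/1000)²
(N/1000)² = 112,682.7 / 313.04 = 359.9626
N = 1000 × √359.9626 ≈ 18,972.7

≈ 18950 RPM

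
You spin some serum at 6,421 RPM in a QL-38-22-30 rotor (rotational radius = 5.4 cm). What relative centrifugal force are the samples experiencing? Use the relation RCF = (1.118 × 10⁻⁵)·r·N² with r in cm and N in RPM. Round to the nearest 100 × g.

RCF = 1.118 × 10⁻⁵ × r × N²
RCF = 1.118 × 10⁻⁵ × 5.4 × (6421)² = 1.118 × 10⁻⁵ × 5.4 × 41,229,241 ≈ 2,489.1 × g

2500 × g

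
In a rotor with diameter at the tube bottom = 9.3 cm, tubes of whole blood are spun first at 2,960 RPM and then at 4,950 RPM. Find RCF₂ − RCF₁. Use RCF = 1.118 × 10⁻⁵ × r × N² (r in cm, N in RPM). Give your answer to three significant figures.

≈ 818 g

r = 9.3 / 2 = 4.65 cm
RCF₁ = 1.118 × 10⁻⁵ × 4.65 × (2960)² = 1.118 × 10⁻⁵ × 4.65 × 8,761,600 ≈ 455.5 × g
RCF₂ = 1.118 × 10⁻⁵ × 4.65 × (4950)² = 1.118 × 10⁻⁵ × 4.65 × 24,502,500 ≈ 1,273.8 × g
Increase = 1,273.8 − 455.5 = 818.3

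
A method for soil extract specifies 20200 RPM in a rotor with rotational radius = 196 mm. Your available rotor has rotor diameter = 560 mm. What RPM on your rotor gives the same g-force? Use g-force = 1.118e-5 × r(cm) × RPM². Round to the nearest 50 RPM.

Original rotor: r = 196 mm = 19.6 cm
RCF = 1.118 × 10⁻⁵ × r × N²
RCF_original = 1.118 × 10⁻⁵ × 19.6 × (20200)² = 1.118 × 10⁻⁵ × 19.6 × 408,040,000 ≈ 89,413 × g
Your rotor: r = 560 mm / 2 = 280 mm = 28 cm
89,413 = 1.118 × 10⁻⁵ × 28 × N²
N² = 89,413 / (31.304 × 10⁻⁵) = 285,628,035
N ≈ √285,628,035 ≈ 16,900.5

16900 RPM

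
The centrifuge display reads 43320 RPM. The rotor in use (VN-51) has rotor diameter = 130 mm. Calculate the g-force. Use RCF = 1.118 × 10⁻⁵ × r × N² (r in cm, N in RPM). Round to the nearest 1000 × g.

≈ 136000 g

r = 130 mm / 2 = 65 mm = 6.5 cm
RCF = 1.118 × 10⁻⁵ × r × N²
RCF = 1.118 × 10⁻⁵ × 6.5 × (43320)² = 1.118 × 10⁻⁵ × 6.5 × 1,876,622,400 ≈ 136,374.1 × g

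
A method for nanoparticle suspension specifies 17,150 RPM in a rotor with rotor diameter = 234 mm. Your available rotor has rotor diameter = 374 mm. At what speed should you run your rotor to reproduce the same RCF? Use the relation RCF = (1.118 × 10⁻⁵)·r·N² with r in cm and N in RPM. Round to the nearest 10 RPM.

13570 RPM

Original rotor: r = 234 mm / 2 = 117 mm = 11.7 cm
RCF_original = 1.118 × 10⁻⁵ × 11.7 × (17150)² = 1.118 × 10⁻⁵ × 11.7 × 294,122,500 ≈ 38,473 × g
Your rotor: r = 374 mm / 2 = 187 mm = 18.7 cm
38,473 = 1.118 × 10⁻⁵ × 18.7 × N²
N² = 38,473 / (20.9066 × 10⁻⁵) = 184,023,227
N ≈ √184,023,227 ≈ 13,565.5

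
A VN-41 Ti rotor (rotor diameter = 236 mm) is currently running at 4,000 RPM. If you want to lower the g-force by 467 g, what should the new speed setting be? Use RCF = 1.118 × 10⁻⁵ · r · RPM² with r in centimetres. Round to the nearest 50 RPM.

r = 236 mm / 2 = 118 mm = 11.8 cm
Current RCF = 1.118 × 10⁻⁵ × 11.8 × (4000)² = 1.118 × 10⁻⁵ × 11.8 × 16,000,000 ≈ 2,110.8 × g
Target RCF = 2,110.8 − 467 = 1,643.8 × g
N² = 1,643.8 / (13.1924 × 10⁻⁵) = 12,460,204
N ≈ √12,460,204 ≈ 3,529.9

≈ 3550 RPM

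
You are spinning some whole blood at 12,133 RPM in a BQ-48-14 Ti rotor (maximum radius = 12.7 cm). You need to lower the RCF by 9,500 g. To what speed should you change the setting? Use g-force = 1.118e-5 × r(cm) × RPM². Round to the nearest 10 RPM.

8960 RPM

Current RCF = 1.118 × 10⁻⁵ × 12.7 × (12133)² = 1.118 × 10⁻⁵ × 12.7 × 147,209,689 ≈ 20,901.7 × g
Target RCF = 20,901.7 − 9,500 = 11,401.7 × g
N² = 11,401.7 / (14.1986 × 10⁻⁵) = 80,301,579
N ≈ √80,301,579 ≈ 8,961.1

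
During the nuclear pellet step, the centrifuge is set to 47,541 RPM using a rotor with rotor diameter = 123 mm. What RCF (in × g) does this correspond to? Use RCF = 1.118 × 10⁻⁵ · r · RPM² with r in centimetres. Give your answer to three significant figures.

r = 123 mm / 2 = 61.5 mm = 6.15 cm
RCF = 1.118 × 10⁻⁵ × 6.15 × (47541)² = 1.118 × 10⁻⁵ × 6.15 × 2,260,146,681 ≈ 155,400.9 × g

≈ 155000 × g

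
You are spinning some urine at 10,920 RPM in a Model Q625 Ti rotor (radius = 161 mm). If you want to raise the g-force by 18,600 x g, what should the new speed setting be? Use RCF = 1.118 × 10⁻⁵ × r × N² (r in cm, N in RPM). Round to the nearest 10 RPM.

≈ 14920 RPM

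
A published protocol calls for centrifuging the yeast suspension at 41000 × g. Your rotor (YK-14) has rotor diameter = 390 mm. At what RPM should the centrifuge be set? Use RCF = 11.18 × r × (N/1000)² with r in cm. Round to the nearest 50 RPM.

r = 390 mm / 2 = 195 mm = 19.5 cm
RCF = 11.18 × r × (N/1000)²
41,000 = 11.18 × 19.5 × (N/1000)²
(N/1000)² = 41,000 / 218.01 = 188.0648
N = 1000 × √188.0648 ≈ 13,713.7

≈ 13700 RPM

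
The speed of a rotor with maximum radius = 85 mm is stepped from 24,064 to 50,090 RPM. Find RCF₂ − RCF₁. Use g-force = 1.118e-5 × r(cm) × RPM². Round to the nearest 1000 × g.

≈ 183000 x g

r = 85 mm = 8.5 cm
RCF₁ = 1.118 × 10⁻⁵ × 8.5 × (24064)² = 1.118 × 10⁻⁵ × 8.5 × 579,076,096 ≈ 55,029.6 × g
RCF₂ = 1.118 × 10⁻⁵ × 8.5 × (50090)² = 1.118 × 10⁻⁵ × 8.5 × 2,509,008,100 ≈ 238,431 × g
Increase = 238,431 − 55,029.6 = 183,401.4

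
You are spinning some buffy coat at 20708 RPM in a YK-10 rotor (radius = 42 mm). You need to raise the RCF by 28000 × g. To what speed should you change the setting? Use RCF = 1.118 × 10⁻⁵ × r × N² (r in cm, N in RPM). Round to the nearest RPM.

N₂ ≈ 32018 RPM

r = 42 mm = 4.2 cm
Current RCF = 1.118 × 10⁻⁵ × 4.2 × (20708)² = 1.118 × 10⁻⁵ × 4.2 × 428,821,264 ≈ 20,135.7 × g
Target RCF = 20,135.7 + 28,000 = 48,135.7 × g
N² = 48,135.7 / (4.6956 × 10⁻⁵) = 1,025,123,520
N ≈ √1,025,123,520 ≈ 32,017.6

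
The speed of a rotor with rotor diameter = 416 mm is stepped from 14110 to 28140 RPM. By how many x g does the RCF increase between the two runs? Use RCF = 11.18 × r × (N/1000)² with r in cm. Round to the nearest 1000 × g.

r = 416 mm / 2 = 208 mm = 20.8 cm
RCF₁ = 11.18 × 20.8 × (14.11)² = 11.18 × 20.8 × 199.0921 ≈ 46,297.7 × g
RCF₂ = 11.18 × 20.8 × (28.14)² = 11.18 × 20.8 × 791.8596 ≈ 184,142.2 × g
Increase = 184,142.2 − 46,297.7 = 137,844.5

138000 x g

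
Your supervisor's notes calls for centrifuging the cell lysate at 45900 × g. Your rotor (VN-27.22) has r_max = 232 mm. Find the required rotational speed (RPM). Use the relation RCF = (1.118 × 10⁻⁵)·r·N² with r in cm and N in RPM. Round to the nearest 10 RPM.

≈ 13300 RPM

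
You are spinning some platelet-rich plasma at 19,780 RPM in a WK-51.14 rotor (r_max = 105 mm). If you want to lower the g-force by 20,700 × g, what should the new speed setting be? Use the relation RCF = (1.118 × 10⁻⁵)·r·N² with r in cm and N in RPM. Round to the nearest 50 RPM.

r = 105 mm = 10.5 cm
Current RCF = 1.118 × 10⁻⁵ × 10.5 × (19780)² = 1.118 × 10⁻⁵ × 10.5 × 391,248,400 ≈ 45,928.6 × g
Target RCF = 45,928.6 − 20,700 = 25,228.6 × g
N² = 25,228.6 / (11.739 × 10⁻⁵) = 214,912,684
N ≈ √214,912,684 ≈ 14,659.9

≈ 14650 RPM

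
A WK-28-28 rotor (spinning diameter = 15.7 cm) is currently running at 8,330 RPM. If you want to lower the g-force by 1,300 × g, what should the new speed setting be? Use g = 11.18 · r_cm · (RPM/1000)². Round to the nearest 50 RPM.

N₂ ≈ 7400 RPM

r = 15.7 / 2 = 7.85 cm
Current RCF = 11.18 × 7.85 × (8.33)² = 11.18 × 7.85 × 69.3889 ≈ 6,089.8 × g
Target RCF = 6,089.8 − 1,300 = 4,789.8 × g
(N/1000)² = 4,789.8 / 87.763 = 54.57653
N = 1000 × √54.57653 ≈ 7,387.6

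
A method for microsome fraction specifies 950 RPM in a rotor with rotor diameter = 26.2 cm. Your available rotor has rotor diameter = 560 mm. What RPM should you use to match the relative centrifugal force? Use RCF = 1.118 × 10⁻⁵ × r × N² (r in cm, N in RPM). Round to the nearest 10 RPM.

Original rotor: r = 26.2 / 2 = 13.1 cm
RCF_original = 1.118 × 10⁻⁵ × 13.1 × (950)² = 1.118 × 10⁻⁵ × 13.1 × 902,500 ≈ 132.2 × g
Your rotor: r = 560 mm / 2 = 280 mm = 28 cm
132.2 = 1.118 × 10⁻⁵ × 28 × N²
N² = 132.2 / (31.304 × 10⁻⁵) = 422,310
N ≈ √422,310 ≈ 649.9

650 RPM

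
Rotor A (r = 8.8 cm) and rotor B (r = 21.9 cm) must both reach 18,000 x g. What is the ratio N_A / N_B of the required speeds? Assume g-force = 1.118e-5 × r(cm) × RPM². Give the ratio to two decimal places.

At fixed RCF, N ∝ 1/√r, so N_A/N_B = √(r_B/r_A) = √(21.9/8.8) = √2.488636 = 1.5775.

1.58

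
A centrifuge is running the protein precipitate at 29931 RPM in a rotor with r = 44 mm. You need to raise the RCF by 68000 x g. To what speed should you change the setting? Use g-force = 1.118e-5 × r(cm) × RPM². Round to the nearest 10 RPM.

r = 44 mm = 4.4 cm
Current RCF = 1.118 × 10⁻⁵ × 4.4 × (29931)² = 1.118 × 10⁻⁵ × 4.4 × 895,864,761 ≈ 44,069.4 × g
Target RCF = 44,069.4 + 68,000 = 112,069.4 × g
N² = 112,069.4 / (4.9192 × 10⁻⁵) = 2,278,203,773
N ≈ √2,278,203,773 ≈ 47,730.5

47730 RPM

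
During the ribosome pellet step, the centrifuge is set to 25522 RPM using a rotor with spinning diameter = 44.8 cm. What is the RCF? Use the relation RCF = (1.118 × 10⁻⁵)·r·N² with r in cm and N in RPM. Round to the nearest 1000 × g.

≈ 163000 x g

r = 44.8 / 2 = 22.4 cm
RCF = 1.118 × 10⁻⁵ × r × N²
RCF = 1.118 × 10⁻⁵ × 22.4 × (25522)² = 1.118 × 10⁻⁵ × 22.4 × 651,372,484 ≈ 163,124.5 × g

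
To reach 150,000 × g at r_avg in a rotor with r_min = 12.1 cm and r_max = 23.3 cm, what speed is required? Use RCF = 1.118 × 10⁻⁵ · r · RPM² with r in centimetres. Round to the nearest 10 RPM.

≈ 27530 RPM

r_avg = (12.1 + 23.3) / 2 = 17.7 cm
150,000 = 1.118 × 10⁻⁵ × 17.7 × N²
N² = 150,000 / (19.7886 × 10⁻⁵) = 758,012,189
N ≈ √758,012,189 ≈ 27,532.0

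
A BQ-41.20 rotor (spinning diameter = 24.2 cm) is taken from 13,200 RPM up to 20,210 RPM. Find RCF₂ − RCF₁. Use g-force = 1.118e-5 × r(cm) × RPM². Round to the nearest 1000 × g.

r = 24.2 / 2 = 12.1 cm
RCF₁ = 1.118 × 10⁻⁵ × 12.1 × (13200)² = 1.118 × 10⁻⁵ × 12.1 × 174,240,000 ≈ 23,570.8 × g
RCF₂ = 1.118 × 10⁻⁵ × 12.1 × (20210)² = 1.118 × 10⁻⁵ × 12.1 × 408,444,100 ≈ 55,253.5 × g
Increase = 55,253.5 − 23,570.8 = 31,682.7

≈ 32000 × g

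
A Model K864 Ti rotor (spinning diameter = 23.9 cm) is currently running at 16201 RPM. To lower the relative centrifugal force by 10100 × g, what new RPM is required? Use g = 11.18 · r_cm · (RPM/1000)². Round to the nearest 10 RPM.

r = 23.9 / 2 = 11.95 cm
Current RCF = 11.18 × 11.95 × (16.201)² = 11.18 × 11.95 × 262.472401 ≈ 35,066.6 × g
Target RCF = 35,066.6 − 10,100 = 24,966.6 × g
(N/1000)² = 24,966.6 / 133.601 = 186.8743
N = 1000 × √186.8743 ≈ 13,670.2

N₂ ≈ 13670 RPM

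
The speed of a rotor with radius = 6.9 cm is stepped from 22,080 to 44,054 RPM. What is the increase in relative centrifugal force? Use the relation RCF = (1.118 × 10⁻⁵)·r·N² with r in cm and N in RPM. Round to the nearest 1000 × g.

≈ 112000 ×g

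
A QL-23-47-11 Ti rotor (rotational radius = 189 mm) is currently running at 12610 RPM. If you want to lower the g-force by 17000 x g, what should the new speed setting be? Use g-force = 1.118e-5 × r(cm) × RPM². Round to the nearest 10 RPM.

r = 189 mm = 18.9 cm
Current RCF = 1.118 × 10⁻⁵ × 18.9 × (12610)² = 1.118 × 10⁻⁵ × 18.9 × 159,012,100 ≈ 33,599.6 × g
Target RCF = 33,599.6 − 17,000 = 16,599.6 × g
N² = 16,599.6 / (21.1302 × 10⁻⁵) = 78,558,651
N ≈ √78,558,651 ≈ 8,863.3

8860 RPM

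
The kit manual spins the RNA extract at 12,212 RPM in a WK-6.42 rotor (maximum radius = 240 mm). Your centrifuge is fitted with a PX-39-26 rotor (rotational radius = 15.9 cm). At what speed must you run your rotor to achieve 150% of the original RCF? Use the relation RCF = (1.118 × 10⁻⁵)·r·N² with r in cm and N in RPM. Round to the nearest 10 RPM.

18380 RPM

Original rotor: r = 240 mm = 24.0 cm
RCF = 1.118 × 10⁻⁵ × r × N²
RCF_original = 1.118 × 10⁻⁵ × 24 × (12212)² = 1.118 × 10⁻⁵ × 24 × 149,132,944 ≈ 40,015.4 × g
Target RCF = 1.5 × 40,015.4 ≈ 60,023.1 × g
60,023.1 = 1.118 × 10⁻⁵ × 15.9 × N²
N² = 60,023.1 / (17.7762 × 10⁻⁵) = 337,659,905
N ≈ √337,659,905 ≈ 18,375.5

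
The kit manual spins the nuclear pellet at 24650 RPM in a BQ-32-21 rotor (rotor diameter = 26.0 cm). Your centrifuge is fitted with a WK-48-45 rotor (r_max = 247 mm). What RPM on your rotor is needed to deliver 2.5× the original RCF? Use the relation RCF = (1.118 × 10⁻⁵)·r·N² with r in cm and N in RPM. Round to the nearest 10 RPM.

≈ 28280 RPM

Original rotor: r = 26.0 / 2 = 13 cm
RCF = 1.118 × 10⁻⁵ × r × N²
RCF_original = 1.118 × 10⁻⁵ × 13 × (24650)² = 1.118 × 10⁻⁵ × 13 × 607,622,500 ≈ 88,311.9 × g
Target RCF = 2.5 × 88,311.9 ≈ 220,779.8 × g
Your rotor: r = 247 mm = 24.7 cm
220,779.8 = 1.118 × 10⁻⁵ × 24.7 × N²
N² = 220,779.8 / (27.6146 × 10⁻⁵) = 799,503,886
N ≈ √799,503,886 ≈ 28,275.5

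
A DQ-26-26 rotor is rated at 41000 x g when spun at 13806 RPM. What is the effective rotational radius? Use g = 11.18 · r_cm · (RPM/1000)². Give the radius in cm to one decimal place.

41000 = 11.18 × r × (13.806)²
r = 41000 / (11.18 × 190.605636) = 41000 / 2130.971 ≈ 19.240 cm

19.2 cm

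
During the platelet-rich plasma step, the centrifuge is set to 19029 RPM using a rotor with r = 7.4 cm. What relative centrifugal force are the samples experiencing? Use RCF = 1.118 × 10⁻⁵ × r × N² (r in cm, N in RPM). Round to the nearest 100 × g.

RCF = 1.118 × 10⁻⁵ × 7.4 × (19029)² = 1.118 × 10⁻⁵ × 7.4 × 362,102,841 ≈ 29,957.5 × g

≈ 30000 g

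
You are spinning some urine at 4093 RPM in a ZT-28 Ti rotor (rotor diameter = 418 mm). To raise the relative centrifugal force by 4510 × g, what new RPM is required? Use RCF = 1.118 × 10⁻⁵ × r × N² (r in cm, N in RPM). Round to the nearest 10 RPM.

r = 418 mm / 2 = 209 mm = 20.9 cm
Current RCF = 1.118 × 10⁻⁵ × 20.9 × (4093)² = 1.118 × 10⁻⁵ × 20.9 × 16,752,649 ≈ 3,914.5 × g
Target RCF = 3,914.5 + 4,510 = 8,424.5 × g
N² = 8,424.5 / (23.3662 × 10⁻⁵) = 36,054,215
N ≈ √36,054,215 ≈ 6,004.5

N₂ ≈ 6000 RPM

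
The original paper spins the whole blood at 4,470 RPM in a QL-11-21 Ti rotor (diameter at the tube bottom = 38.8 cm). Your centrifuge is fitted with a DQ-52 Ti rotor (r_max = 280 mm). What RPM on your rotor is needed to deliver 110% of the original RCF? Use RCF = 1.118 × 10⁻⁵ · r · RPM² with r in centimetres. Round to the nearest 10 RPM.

Original rotor: r = 38.8 / 2 = 19.4 cm
RCF = 1.118 × 10⁻⁵ × r × N²
RCF_original = 1.118 × 10⁻⁵ × 19.4 × (4470)² = 1.118 × 10⁻⁵ × 19.4 × 19,980,900 ≈ 4,333.7 × g
Target RCF = 1.1 × 4,333.7 ≈ 4,767.1 × g
Your rotor: r = 280 mm = 28.0 cm
4,767.1 = 1.118 × 10⁻⁵ × 28 × N²
N² = 4,767.1 / (31.304 × 10⁻⁵) = 15,228,405
N ≈ √15,228,405 ≈ 3,902.4

≈ 3900 RPM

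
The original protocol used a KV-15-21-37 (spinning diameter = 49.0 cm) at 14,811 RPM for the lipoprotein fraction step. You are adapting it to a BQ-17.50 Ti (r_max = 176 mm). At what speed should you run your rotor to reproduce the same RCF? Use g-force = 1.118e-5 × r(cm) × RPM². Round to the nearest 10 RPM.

Original rotor: r = 49.0 / 2 = 24.5 cm
RCF_original = 1.118 × 10⁻⁵ × 24.5 × (14811)² = 1.118 × 10⁻⁵ × 24.5 × 219,365,721 ≈ 60,086.5 × g
Your rotor: r = 176 mm = 17.6 cm
60,086.5 = 1.118 × 10⁻⁵ × 17.6 × N²
N² = 60,086.5 / (19.6768 × 10⁻⁵) = 305,367,235
N ≈ √305,367,235 ≈ 17,474.8

≈ 17470 RPM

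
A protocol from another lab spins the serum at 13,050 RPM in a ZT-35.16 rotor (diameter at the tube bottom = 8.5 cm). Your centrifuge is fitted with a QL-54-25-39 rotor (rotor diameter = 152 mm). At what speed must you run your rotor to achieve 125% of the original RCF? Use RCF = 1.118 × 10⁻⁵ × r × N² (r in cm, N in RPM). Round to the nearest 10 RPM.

Original rotor: r = 8.5 / 2 = 4.25 cm
RCF_original = 1.118 × 10⁻⁵ × 4.25 × (13050)² = 1.118 × 10⁻⁵ × 4.25 × 170,302,500 ≈ 8,091.9 × g
Target RCF = 1.25 × 8,091.9 ≈ 10,114.9 × g
Your rotor: r = 152 mm / 2 = 76 mm = 7.6 cm
10,114.9 = 1.118 × 10⁻⁵ × 7.6 × N²
N² = 10,114.9 / (8.4968 × 10⁻⁵) = 119,043,640
N ≈ √119,043,640 ≈ 10,910.7

≈ 10910 RPM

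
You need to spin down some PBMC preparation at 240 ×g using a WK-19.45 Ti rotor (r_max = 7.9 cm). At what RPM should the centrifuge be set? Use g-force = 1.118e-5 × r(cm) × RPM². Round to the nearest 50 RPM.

N ≈ 1650 RPM

240 = 1.118 × 10⁻⁵ × 7.9 × N²
N² = 240 / (8.8322 × 10⁻⁵) = 2,717,330
N ≈ √2,717,330 ≈ 1,648.4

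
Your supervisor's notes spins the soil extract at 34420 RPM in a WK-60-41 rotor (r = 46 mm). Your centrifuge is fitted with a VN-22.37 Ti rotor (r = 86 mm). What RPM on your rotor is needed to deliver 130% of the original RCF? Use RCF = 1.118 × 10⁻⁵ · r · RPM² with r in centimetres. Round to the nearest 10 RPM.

≈ 28700 RPM

Original rotor: r = 46 mm = 4.6 cm
RCF_original = 1.118 × 10⁻⁵ × 4.6 × (34420)² = 1.118 × 10⁻⁵ × 4.6 × 1,184,736,400 ≈ 60,928.6 × g
Target RCF = 1.3 × 60,928.6 ≈ 79,207.2 × g
Your rotor: r = 86 mm = 8.6 cm
79,207.2 = 1.118 × 10⁻⁵ × 8.6 × N²
N² = 79,207.2 / (9.6148 × 10⁻⁵) = 823,804,967
N ≈ √823,804,967 ≈ 28,702.0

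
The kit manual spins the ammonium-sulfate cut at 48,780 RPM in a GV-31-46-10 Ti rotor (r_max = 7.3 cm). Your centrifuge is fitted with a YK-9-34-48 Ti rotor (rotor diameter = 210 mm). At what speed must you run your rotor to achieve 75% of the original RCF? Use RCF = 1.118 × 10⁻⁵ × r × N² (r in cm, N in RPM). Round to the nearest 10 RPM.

≈ 35220 RPM

RCF_original = 1.118 × 10⁻⁵ × 7.3 × (48780)² = 1.118 × 10⁻⁵ × 7.3 × 2,379,488,400 ≈ 194,199.6 × g
Target RCF = 0.75 × 194,199.6 ≈ 145,649.7 × g
Your rotor: r = 210 mm / 2 = 105 mm = 10.5 cm
145,649.7 = 1.118 × 10⁻⁵ × 10.5 × N²
N² = 145,649.7 / (11.739 × 10⁻⁵) = 1,240,733,453
N ≈ √1,240,733,453 ≈ 35,224.0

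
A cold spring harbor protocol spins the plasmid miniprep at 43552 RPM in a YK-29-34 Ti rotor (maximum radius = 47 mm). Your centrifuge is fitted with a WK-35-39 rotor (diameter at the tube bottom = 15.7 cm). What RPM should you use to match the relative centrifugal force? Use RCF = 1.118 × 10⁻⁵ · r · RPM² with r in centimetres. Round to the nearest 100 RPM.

Original rotor: r = 47 mm = 4.7 cm
RCF_original = 1.118 × 10⁻⁵ × 4.7 × (43552)² = 1.118 × 10⁻⁵ × 4.7 × 1,896,776,704 ≈ 99,668 × g
Your rotor: r = 15.7 / 2 = 7.85 cm
99,668 = 1.118 × 10⁻⁵ × 7.85 × N²
N² = 99,668 / (8.7763 × 10⁻⁵) = 1,135,649,419
N ≈ √1,135,649,419 ≈ 33,699.4

≈ 33700 RPM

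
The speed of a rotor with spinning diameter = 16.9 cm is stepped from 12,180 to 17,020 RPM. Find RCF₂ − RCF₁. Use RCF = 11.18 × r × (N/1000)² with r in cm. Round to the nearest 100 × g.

r = 16.9 / 2 = 8.45 cm
RCF₁ = 11.18 × 8.45 × (12.18)² = 11.18 × 8.45 × 148.3524 ≈ 14,015 × g
RCF₂ = 11.18 × 8.45 × (17.02)² = 11.18 × 8.45 × 289.6804 ≈ 27,366.4 × g
Increase = 27,366.4 − 14,015 = 13,351.4

≈ 13400 x g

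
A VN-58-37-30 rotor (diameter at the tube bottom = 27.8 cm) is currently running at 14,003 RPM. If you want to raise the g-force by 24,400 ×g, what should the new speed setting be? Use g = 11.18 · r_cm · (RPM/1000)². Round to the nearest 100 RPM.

N₂ ≈ 18800 RPM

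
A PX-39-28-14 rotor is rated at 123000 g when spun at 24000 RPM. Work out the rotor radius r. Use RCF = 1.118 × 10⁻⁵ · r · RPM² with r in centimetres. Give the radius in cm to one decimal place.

123000 = 1.118 × 10⁻⁵ × r × (24000)²
r = 123000 / (1.118 × 10⁻⁵ × 576,000,000) = 123000 / 6439.68 ≈ 19.100 cm

19.1 cm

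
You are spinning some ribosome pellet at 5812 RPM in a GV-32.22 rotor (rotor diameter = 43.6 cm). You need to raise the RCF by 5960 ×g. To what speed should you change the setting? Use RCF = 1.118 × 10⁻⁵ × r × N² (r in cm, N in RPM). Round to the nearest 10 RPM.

N₂ ≈ 7630 RPM

r = 43.6 / 2 = 21.8 cm
Current RCF = 1.118 × 10⁻⁵ × 21.8 × (5812)² = 1.118 × 10⁻⁵ × 21.8 × 33,779,344 ≈ 8,232.8 × g
Target RCF = 8,232.8 + 5,960 = 14,192.8 × g
N² = 14,192.8 / (24.3724 × 10⁻⁵) = 58,233,083
N ≈ √58,233,083 ≈ 7,631.1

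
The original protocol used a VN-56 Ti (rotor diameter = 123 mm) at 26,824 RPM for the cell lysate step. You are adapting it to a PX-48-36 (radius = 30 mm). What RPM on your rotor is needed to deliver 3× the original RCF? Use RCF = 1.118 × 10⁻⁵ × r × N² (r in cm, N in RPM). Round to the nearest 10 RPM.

≈ 66520 RPM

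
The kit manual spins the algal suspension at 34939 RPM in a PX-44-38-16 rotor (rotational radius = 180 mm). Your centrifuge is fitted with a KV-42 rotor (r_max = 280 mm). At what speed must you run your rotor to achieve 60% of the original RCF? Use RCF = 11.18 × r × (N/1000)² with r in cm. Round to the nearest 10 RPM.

Original rotor: r = 180 mm = 18.0 cm
RCF = 11.18 × r × (N/1000)²
RCF_original = 11.18 × 18 × (34.939)² = 11.18 × 18 × 1,220.733721 ≈ 245,660.5 × g
Target RCF = 0.6 × 245,660.5 ≈ 147,396.3 × g
Your rotor: r = 280 mm = 28.0 cm
147,396.3 = 11.18 × 28 × (N/1000)²
(N/1000)² = 147,396.3 / 313.04 = 470.8545
N = 1000 × √470.8545 ≈ 21,699.2

21700 RPM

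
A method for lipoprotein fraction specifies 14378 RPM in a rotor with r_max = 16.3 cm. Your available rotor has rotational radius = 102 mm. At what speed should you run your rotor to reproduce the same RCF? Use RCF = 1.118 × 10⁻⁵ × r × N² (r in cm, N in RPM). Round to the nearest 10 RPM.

RCF_original = 1.118 × 10⁻⁵ × 16.3 × (14378)² = 1.118 × 10⁻⁵ × 16.3 × 206,726,884 ≈ 37,672.7 × g
Your rotor: r = 102 mm = 10.2 cm
37,672.7 = 1.118 × 10⁻⁵ × 10.2 × N²
N² = 37,672.7 / (11.4036 × 10⁻⁵) = 330,357,957
N ≈ √330,357,957 ≈ 18,175.8

18180 RPM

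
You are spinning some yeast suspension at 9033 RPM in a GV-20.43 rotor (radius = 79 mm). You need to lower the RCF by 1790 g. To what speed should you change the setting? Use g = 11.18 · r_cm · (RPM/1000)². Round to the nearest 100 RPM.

r = 79 mm = 7.9 cm
Current RCF = 11.18 × 7.9 × (9.033)² = 11.18 × 7.9 × 81.595089 ≈ 7,206.6 × g
Target RCF = 7,206.6 − 1,790 = 5,416.6 × g
(N/1000)² = 5,416.6 / 88.322 = 61.32787
N = 1000 × √61.32787 ≈ 7,831.2

7800 RPM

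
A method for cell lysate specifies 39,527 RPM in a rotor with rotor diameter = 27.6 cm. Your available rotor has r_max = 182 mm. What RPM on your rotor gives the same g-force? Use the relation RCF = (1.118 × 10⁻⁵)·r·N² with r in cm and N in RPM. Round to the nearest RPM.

Original rotor: r = 27.6 / 2 = 13.8 cm
RCF_original = 1.118 × 10⁻⁵ × 13.8 × (39527)² = 1.118 × 10⁻⁵ × 13.8 × 1,562,383,729 ≈ 241,050.8 × g
Your rotor: r = 182 mm = 18.2 cm
241,050.8 = 1.118 × 10⁻⁵ × 18.2 × N²
N² = 241,050.8 / (20.3476 × 10⁻⁵) = 1,184,664,530
N ≈ √1,184,664,530 ≈ 34,419.0

34419 RPM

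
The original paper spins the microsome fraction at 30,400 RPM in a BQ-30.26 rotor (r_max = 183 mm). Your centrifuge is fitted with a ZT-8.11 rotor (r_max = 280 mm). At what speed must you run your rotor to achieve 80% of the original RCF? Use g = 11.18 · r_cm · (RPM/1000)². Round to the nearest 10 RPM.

≈ 21980 RPM

Original rotor: r = 183 mm = 18.3 cm
RCF = 11.18 × r × (N/1000)²
RCF_original = 11.18 × 18.3 × (30.4)² = 11.18 × 18.3 × 924.16 ≈ 189,077.6 × g
Target RCF = 0.8 × 189,077.6 ≈ 151,262.1 × g
Your rotor: r = 280 mm = 28.0 cm
151,262.1 = 11.18 × 28 × (N/1000)²
(N/1000)² = 151,262.1 / 313.04 = 483.2037
N = 1000 × √483.2037 ≈ 21,981.9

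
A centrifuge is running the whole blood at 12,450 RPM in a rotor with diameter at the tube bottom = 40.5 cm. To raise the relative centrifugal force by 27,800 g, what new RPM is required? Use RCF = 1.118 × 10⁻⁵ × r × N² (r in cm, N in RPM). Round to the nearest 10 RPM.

r = 40.5 / 2 = 20.25 cm
Current RCF = 1.118 × 10⁻⁵ × 20.25 × (12450)² = 1.118 × 10⁻⁵ × 20.25 × 155,002,500 ≈ 35,091.8 × g
Target RCF = 35,091.8 + 27,800 = 62,891.8 × g
N² = 62,891.8 / (22.6395 × 10⁻⁵) = 277,796,771
N ≈ √277,796,771 ≈ 16,667.2

16670 RPM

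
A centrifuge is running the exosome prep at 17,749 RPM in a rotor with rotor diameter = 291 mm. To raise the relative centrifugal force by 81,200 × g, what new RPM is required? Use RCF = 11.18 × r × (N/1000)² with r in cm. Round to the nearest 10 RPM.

28530 RPM

r = 291 mm / 2 = 145.5 mm = 14.55 cm
Current RCF = 11.18 × 14.55 × (17.749)² = 11.18 × 14.55 × 315.027001 ≈ 51,245.1 × g
Target RCF = 51,245.1 + 81,200 = 132,445.1 × g
(N/1000)² = 132,445.1 / 162.669 = 814.2
N = 1000 × √814.2 ≈ 28,534.2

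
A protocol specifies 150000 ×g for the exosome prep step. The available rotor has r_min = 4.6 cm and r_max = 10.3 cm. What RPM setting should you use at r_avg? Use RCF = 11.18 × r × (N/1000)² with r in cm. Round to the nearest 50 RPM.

≈ 42450 RPM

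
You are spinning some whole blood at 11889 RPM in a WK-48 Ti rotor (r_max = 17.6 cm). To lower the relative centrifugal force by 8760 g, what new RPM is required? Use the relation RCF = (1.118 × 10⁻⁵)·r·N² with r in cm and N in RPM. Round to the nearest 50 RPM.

≈ 9850 RPM

Current RCF = 1.118 × 10⁻⁵ × 17.6 × (11889)² = 1.118 × 10⁻⁵ × 17.6 × 141,348,321 ≈ 27,812.8 × g
Target RCF = 27,812.8 − 8,760 = 19,052.8 × g
N² = 19,052.8 / (19.6768 × 10⁻⁵) = 96,828,753
N ≈ √96,828,753 ≈ 9,840.2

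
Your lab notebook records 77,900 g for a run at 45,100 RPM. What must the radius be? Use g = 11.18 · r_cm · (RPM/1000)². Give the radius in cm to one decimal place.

≈ 3.4 cm

RCF = 11.18 × r × (N/1000)²
77900 = 11.18 × r × (45.1)²
r = 77900 / (11.18 × 2034.01) = 77900 / 22740.23 ≈ 3.426 cm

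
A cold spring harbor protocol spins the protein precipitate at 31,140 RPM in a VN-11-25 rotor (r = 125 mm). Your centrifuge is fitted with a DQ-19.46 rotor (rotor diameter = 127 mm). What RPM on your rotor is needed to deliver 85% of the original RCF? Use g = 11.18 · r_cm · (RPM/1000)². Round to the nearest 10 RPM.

Original rotor: r = 125 mm = 12.5 cm
RCF = 11.18 × r × (N/1000)²
RCF_original = 11.18 × 12.5 × (31.14)² = 11.18 × 12.5 × 969.6996 ≈ 135,515.5 × g
Target RCF = 0.85 × 135,515.5 ≈ 115,188.2 × g
Your rotor: r = 127 mm / 2 = 63.5 mm = 6.35 cm
115,188.2 = 11.18 × 6.35 × (N/1000)²
(N/1000)² = 115,188.2 / 70.993 = 1622.529
N = 1000 × √1622.529 ≈ 40,280.6

40280 RPM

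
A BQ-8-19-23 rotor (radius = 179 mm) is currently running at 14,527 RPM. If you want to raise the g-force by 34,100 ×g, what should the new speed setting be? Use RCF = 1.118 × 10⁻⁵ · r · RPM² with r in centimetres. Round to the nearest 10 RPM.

r = 179 mm = 17.9 cm
Current RCF = 1.118 × 10⁻⁵ × 17.9 × (14527)² = 1.118 × 10⁻⁵ × 17.9 × 211,033,729 ≈ 42,232.5 × g
Target RCF = 42,232.5 + 34,100 = 76,332.5 × g
N² = 76,332.5 / (20.0122 × 10⁻⁵) = 381,429,828
N ≈ √381,429,828 ≈ 19,530.2

19530 RPM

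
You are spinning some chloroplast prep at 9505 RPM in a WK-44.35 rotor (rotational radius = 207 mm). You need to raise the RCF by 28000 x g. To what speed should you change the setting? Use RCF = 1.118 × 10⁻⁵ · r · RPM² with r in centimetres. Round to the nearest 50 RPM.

14550 RPM

r = 207 mm = 20.7 cm
Current RCF = 1.118 × 10⁻⁵ × 20.7 × (9505)² = 1.118 × 10⁻⁵ × 20.7 × 90,345,025 ≈ 20,908.2 × g
Target RCF = 20,908.2 + 28,000 = 48,908.2 × g
N² = 48,908.2 / (23.1426 × 10⁻⁵) = 211,334,077
N ≈ √211,334,077 ≈ 14,537.3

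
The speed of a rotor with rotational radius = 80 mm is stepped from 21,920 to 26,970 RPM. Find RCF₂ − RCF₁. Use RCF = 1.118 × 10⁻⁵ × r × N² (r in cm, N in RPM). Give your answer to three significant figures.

r = 80 mm = 8.0 cm
RCF₁ = 1.118 × 10⁻⁵ × 8 × (21920)² = 1.118 × 10⁻⁵ × 8 × 480,486,400 ≈ 42,974.7 × g
RCF₂ = 1.118 × 10⁻⁵ × 8 × (26970)² = 1.118 × 10⁻⁵ × 8 × 727,380,900 ≈ 65,056.9 × g
Increase = 65,056.9 − 42,974.7 = 22,082.2

22100 ×g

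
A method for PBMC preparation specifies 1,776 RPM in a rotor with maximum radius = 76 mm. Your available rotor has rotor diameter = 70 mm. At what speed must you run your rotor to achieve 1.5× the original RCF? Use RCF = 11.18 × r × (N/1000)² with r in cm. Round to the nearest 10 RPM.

3210 RPM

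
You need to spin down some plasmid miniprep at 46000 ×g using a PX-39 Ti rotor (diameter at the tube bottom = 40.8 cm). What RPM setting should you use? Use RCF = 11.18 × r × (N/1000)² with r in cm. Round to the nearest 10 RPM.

14200 RPM

r = 40.8 / 2 = 20.4 cm
46,000 = 11.18 × 20.4 × (N/1000)²
(N/1000)² = 46,000 / 228.072 = 201.6907
N = 1000 × √201.6907 ≈ 14,201.8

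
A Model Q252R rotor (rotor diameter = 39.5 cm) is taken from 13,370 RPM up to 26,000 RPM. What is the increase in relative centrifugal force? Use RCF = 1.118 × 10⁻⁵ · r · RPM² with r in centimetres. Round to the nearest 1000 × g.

≈ 110000 ×g

r = 39.5 / 2 = 19.75 cm
RCF₁ = 1.118 × 10⁻⁵ × 19.75 × (13370)² = 1.118 × 10⁻⁵ × 19.75 × 178,756,900 ≈ 39,470.4 × g
RCF₂ = 1.118 × 10⁻⁵ × 19.75 × (26000)² = 1.118 × 10⁻⁵ × 19.75 × 676,000,000 ≈ 149,264.2 × g
Increase = 149,264.2 − 39,470.4 = 109,793.8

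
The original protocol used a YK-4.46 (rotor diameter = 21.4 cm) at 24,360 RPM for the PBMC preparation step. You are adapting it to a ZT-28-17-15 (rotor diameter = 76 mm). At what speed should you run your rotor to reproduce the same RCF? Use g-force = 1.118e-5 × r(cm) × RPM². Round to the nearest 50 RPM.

Original rotor: r = 21.4 / 2 = 10.7 cm
RCF = 1.118 × 10⁻⁵ × r × N²
RCF_original = 1.118 × 10⁻⁵ × 10.7 × (24360)² = 1.118 × 10⁻⁵ × 10.7 × 593,409,600 ≈ 70,987.2 × g
Your rotor: r = 76 mm / 2 = 38 mm = 3.8 cm
70,987.2 = 1.118 × 10⁻⁵ × 3.8 × N²
N² = 70,987.2 / (4.2484 × 10⁻⁵) = 1,670,916,110
N ≈ √1,670,916,110 ≈ 40,876.8

40900 RPM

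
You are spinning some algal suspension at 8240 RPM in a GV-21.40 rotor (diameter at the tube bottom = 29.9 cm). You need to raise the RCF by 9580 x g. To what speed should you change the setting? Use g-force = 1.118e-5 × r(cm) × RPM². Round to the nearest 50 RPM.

11200 RPM

r = 29.9 / 2 = 14.95 cm
Current RCF = 1.118 × 10⁻⁵ × 14.95 × (8240)² = 1.118 × 10⁻⁵ × 14.95 × 67,897,600 ≈ 11,348.5 × g
Target RCF = 11,348.5 + 9,580 = 20,928.5 × g
N² = 20,928.5 / (16.7141 × 10⁻⁵) = 125,214,639
N ≈ √125,214,639 ≈ 11,189.9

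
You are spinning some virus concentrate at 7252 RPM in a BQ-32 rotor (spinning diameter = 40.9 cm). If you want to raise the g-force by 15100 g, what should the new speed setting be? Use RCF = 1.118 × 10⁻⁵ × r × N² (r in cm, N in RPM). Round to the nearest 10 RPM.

≈ 10890 RPM

r = 40.9 / 2 = 20.45 cm
Current RCF = 1.118 × 10⁻⁵ × 20.45 × (7252)² = 1.118 × 10⁻⁵ × 20.45 × 52,591,504 ≈ 12,024 × g
Target RCF = 12,024 + 15,100 = 27,124 × g
N² = 27,124 / (22.8631 × 10⁻⁵) = 118,636,580
N ≈ √118,636,580 ≈ 10,892.0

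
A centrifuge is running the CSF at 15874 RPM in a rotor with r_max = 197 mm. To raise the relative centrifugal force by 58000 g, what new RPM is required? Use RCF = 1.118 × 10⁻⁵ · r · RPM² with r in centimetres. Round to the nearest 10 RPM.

r = 197 mm = 19.7 cm
Current RCF = 1.118 × 10⁻⁵ × 19.7 × (15874)² = 1.118 × 10⁻⁵ × 19.7 × 251,983,876 ≈ 55,498.4 × g
Target RCF = 55,498.4 + 58,000 = 113,498.4 × g
N² = 113,498.4 / (22.0246 × 10⁻⁵) = 515,325,590
N ≈ √515,325,590 ≈ 22,700.8

N₂ ≈ 22700 RPM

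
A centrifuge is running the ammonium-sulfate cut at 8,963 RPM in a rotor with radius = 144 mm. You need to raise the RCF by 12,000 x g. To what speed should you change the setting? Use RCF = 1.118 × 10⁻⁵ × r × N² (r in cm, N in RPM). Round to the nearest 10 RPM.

r = 144 mm = 14.4 cm
Current RCF = 1.118 × 10⁻⁵ × 14.4 × (8963)² = 1.118 × 10⁻⁵ × 14.4 × 80,335,369 ≈ 12,933.4 × g
Target RCF = 12,933.4 + 12,000 = 24,933.4 × g
N² = 24,933.4 / (16.0992 × 10⁻⁵) = 154,873,534
N ≈ √154,873,534 ≈ 12,444.8

N₂ ≈ 12440 RPM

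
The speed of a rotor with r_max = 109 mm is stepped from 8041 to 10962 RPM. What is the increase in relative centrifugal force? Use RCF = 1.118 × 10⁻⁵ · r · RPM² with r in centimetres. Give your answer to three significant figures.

6760 ×g

r = 109 mm = 10.9 cm
RCF₁ = 1.118 × 10⁻⁵ × 10.9 × (8041)² = 1.118 × 10⁻⁵ × 10.9 × 64,657,681 ≈ 7,879.3 × g
RCF₂ = 1.118 × 10⁻⁵ × 10.9 × (10962)² = 1.118 × 10⁻⁵ × 10.9 × 120,165,444 ≈ 14,643.6 × g
Increase = 14,643.6 − 7,879.3 = 6,764.3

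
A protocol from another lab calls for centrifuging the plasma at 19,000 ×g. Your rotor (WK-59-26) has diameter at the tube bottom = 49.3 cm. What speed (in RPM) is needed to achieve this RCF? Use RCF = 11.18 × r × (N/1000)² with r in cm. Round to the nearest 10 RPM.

r = 49.3 / 2 = 24.65 cm
19,000 = 11.18 × 24.65 × (N/1000)²
(N/1000)² = 19,000 / 275.587 = 68.94375
N = 1000 × √68.94375 ≈ 8,303.2

N ≈ 8300 RPM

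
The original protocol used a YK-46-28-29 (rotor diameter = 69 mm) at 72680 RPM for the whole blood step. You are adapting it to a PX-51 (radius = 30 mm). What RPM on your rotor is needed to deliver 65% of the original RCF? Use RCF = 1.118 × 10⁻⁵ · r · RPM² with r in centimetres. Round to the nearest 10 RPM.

62840 RPM

Original rotor: r = 69 mm / 2 = 34.5 mm = 3.45 cm
RCF_original = 1.118 × 10⁻⁵ × 3.45 × (72680)² = 1.118 × 10⁻⁵ × 3.45 × 5,282,382,400 ≈ 203,746.8 × g
Target RCF = 0.65 × 203,746.8 ≈ 132,435.4 × g
Your rotor: r = 30 mm = 3.0 cm
132,435.4 = 1.118 × 10⁻⁵ × 3 × N²
N² = 132,435.4 / (3.354 × 10⁻⁵) = 3,948,580,799
N ≈ √3,948,580,799 ≈ 62,837.7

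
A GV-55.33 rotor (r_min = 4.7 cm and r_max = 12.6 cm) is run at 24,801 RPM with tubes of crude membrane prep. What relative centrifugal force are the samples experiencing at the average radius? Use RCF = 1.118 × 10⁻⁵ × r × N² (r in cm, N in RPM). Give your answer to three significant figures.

RCF ≈ 59500 x g

r_avg = (4.7 + 12.6) / 2 = 8.65 cm
RCF = 1.118 × 10⁻⁵ × 8.65 × (24801)² = 1.118 × 10⁻⁵ × 8.65 × 615,089,601 ≈ 59,483.5 × g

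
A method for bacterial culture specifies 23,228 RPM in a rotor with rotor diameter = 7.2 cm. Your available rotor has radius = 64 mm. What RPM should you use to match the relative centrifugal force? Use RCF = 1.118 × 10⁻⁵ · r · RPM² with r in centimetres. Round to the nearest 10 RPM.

≈ 17420 RPM

Original rotor: r = 7.2 / 2 = 3.6 cm
RCF = 1.118 × 10⁻⁵ × r × N²
RCF_original = 1.118 × 10⁻⁵ × 3.6 × (23228)² = 1.118 × 10⁻⁵ × 3.6 × 539,539,984 ≈ 21,715.4 × g
Your rotor: r = 64 mm = 6.4 cm
21,715.4 = 1.118 × 10⁻⁵ × 6.4 × N²
N² = 21,715.4 / (7.1552 × 10⁻⁵) = 303,491,167
N ≈ √303,491,167 ≈ 17,421.0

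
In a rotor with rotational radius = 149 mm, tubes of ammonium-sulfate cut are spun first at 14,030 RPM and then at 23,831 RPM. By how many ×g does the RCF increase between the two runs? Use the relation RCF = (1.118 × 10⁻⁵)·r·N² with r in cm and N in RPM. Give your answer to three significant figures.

r = 149 mm = 14.9 cm
RCF₁ = 1.118 × 10⁻⁵ × 14.9 × (14030)² = 1.118 × 10⁻⁵ × 14.9 × 196,840,900 ≈ 32,790.2 × g
RCF₂ = 1.118 × 10⁻⁵ × 14.9 × (23831)² = 1.118 × 10⁻⁵ × 14.9 × 567,916,561 ≈ 94,604.7 × g
Increase = 94,604.7 − 32,790.2 = 61,814.5

≈ 61800 ×g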